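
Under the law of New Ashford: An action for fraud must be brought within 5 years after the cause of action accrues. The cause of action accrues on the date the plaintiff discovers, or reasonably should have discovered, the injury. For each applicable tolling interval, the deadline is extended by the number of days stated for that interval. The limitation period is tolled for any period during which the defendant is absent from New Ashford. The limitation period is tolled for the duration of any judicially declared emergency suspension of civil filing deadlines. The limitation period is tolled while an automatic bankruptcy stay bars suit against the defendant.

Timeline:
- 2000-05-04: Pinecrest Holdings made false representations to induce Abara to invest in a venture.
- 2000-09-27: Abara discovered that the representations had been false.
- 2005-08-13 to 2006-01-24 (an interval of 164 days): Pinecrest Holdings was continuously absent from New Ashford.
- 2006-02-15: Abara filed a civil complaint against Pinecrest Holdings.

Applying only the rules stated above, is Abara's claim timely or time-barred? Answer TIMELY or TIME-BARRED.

The claim did not accrue until Abara discovered the injury on 2000-09-27; the 2000-05-04 act date does not start the clock under the stated rule.
The untolled deadline — 5 years after 2000-09-27 — is 2005-09-27.
The period was tolled for 164 days by the defendant's absence from the jurisdiction (2005-08-13 to 2006-01-24), pushing the deadline to 2006-03-10.
Abara filed on 2006-02-15, before the 2006-03-10 deadline, so the action is timely.

TIMELY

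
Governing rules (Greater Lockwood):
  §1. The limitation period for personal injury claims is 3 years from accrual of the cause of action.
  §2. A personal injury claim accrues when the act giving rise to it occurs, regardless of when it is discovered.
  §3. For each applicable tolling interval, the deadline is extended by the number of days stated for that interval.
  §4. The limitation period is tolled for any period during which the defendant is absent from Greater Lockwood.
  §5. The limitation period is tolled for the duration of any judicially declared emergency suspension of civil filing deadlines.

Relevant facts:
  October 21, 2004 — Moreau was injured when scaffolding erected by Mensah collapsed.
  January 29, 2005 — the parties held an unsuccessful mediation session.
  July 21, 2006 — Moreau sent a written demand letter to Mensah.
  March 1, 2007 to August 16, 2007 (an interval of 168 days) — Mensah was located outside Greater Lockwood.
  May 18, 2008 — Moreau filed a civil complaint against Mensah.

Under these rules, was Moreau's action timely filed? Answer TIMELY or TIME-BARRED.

TIME-BARRED

The limitation period began to run on October 21, 2004.
3 years from October 21, 2004 is October 21, 2007.
The period was tolled for 168 days by the defendant's absence from the jurisdiction (March 1, 2007 to August 16, 2007), pushing the deadline to April 6, 2008.
The other events in the timeline have no effect on the limitation period under the stated rules.
The May 18, 2008 filing falls after the April 6, 2008 deadline; the claim is time-barred.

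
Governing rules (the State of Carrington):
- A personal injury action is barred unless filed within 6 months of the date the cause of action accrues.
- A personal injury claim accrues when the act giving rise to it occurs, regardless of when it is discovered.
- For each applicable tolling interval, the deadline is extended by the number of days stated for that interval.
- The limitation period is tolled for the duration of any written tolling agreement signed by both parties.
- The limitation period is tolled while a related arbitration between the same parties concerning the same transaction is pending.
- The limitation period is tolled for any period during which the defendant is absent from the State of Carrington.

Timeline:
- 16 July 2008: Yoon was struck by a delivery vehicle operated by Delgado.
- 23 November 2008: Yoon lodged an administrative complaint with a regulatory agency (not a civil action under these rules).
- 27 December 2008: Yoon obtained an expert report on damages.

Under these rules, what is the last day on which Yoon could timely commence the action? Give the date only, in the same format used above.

16 January 2009

The limitation period began to run on 16 July 2008.
6 months from 16 July 2008 is 16 January 2009.
None of the other events listed affects the running of the period under the stated rules.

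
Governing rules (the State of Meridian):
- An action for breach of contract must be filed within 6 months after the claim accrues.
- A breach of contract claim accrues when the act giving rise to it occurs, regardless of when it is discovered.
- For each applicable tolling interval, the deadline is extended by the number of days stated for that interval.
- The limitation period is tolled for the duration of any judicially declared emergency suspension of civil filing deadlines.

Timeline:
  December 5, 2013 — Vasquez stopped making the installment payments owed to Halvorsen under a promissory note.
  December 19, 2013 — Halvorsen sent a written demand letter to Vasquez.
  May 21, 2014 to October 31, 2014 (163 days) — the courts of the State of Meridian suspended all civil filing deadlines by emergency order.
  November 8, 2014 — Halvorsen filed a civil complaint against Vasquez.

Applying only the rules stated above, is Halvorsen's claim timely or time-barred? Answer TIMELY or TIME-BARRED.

The claim accrued on December 5, 2013, when the wrongful act occurred.
The untolled deadline — 6 months after December 5, 2013 — is June 5, 2014.
The emergency suspension of filing deadlines from May 21, 2014 to October 31, 2014 tolled the period for 163 days, extending the deadline to November 15, 2014.
None of the other events listed affects the running of the period under the stated rules.
Filing on November 8, 2014 beat the November 15, 2014 deadline — the action is timely.

TIMELY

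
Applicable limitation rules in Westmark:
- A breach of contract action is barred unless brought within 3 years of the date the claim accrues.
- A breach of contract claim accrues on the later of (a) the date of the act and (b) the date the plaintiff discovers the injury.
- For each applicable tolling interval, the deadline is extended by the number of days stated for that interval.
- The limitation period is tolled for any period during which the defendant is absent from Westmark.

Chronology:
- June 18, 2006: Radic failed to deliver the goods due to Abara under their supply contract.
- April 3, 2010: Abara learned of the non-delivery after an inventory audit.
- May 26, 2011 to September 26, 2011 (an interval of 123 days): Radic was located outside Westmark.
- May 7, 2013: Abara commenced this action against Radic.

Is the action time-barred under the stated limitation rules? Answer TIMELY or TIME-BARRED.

Taking the later of the act (June 18, 2006) and discovery (April 3, 2010), the claim accrued on April 3, 2010.
3 years from April 3, 2010 is April 3, 2013.
Because the defendant's absence from the jurisdiction ran from May 26, 2011 to September 26, 2011, the deadline is extended by 123 days to August 4, 2013.
The May 7, 2013 filing precedes the August 4, 2013 deadline; the claim is timely.

TIMELY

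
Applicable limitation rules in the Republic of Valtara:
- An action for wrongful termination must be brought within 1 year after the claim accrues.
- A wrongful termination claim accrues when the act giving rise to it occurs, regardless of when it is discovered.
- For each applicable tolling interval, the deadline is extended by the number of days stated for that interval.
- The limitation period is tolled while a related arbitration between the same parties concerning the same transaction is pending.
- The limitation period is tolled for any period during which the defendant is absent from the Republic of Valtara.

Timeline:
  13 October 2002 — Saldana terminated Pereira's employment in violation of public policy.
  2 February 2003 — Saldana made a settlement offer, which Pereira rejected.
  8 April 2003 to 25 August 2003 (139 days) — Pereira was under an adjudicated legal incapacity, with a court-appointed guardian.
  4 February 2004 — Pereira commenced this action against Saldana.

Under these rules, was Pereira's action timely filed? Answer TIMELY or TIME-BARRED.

The limitation period began to run on 13 October 2002.
1 year from 13 October 2002 is 13 October 2003.
Although the plaintiff's incapacity ran from 8 April 2003 to 25 August 2003, the stated rules do not make that a tolling event, so it is disregarded.
None of the other events listed affects the running of the period under the stated rules.
Filing on 4 February 2004 missed the 13 October 2003 deadline — the action is time-barred.

TIME-BARRED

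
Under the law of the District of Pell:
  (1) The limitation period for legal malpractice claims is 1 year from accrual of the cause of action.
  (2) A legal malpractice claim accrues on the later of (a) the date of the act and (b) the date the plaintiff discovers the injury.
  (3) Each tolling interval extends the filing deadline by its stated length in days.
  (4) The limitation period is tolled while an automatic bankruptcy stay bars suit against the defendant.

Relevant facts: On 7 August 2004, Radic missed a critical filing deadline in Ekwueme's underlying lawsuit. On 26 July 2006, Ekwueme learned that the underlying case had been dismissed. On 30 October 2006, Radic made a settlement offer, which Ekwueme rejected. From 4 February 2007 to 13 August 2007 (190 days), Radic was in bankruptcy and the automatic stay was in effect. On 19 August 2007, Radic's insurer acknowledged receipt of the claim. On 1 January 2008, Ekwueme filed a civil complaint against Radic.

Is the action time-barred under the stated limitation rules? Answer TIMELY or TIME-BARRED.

TIMELY

Because discovery on 26 July 2006 post-dates the 7 August 2004 act, accrual under the later-of rule falls on 26 July 2006.
1 year from 26 July 2006 is 26 July 2007.
The automatic bankruptcy stay from 4 February 2007 to 13 August 2007 tolled the period for 190 days, extending the deadline to 1 February 2008.
None of the other events listed affects the running of the period under the stated rules.
The 1 January 2008 filing precedes the 1 February 2008 deadline; the claim is timely.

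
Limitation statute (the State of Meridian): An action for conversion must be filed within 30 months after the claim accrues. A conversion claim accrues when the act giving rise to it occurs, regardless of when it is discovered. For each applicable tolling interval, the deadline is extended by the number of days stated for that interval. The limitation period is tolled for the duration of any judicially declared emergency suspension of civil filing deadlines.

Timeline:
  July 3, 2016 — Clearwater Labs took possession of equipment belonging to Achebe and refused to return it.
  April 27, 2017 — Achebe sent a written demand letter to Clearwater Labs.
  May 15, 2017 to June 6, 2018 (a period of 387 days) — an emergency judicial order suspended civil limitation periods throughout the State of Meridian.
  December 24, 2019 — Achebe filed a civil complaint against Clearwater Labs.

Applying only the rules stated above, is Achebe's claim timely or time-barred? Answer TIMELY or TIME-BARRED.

The limitation period began to run on July 3, 2016.
The untolled deadline — 30 months after July 3, 2016 — is January 3, 2019.
The emergency suspension of filing deadlines from May 15, 2017 to June 6, 2018 tolled the period for 387 days, extending the deadline to January 25, 2020.
The other events in the timeline have no effect on the limitation period under the stated rules.
Filing on December 24, 2019 beat the January 25, 2020 deadline — the action is timely.

TIMELY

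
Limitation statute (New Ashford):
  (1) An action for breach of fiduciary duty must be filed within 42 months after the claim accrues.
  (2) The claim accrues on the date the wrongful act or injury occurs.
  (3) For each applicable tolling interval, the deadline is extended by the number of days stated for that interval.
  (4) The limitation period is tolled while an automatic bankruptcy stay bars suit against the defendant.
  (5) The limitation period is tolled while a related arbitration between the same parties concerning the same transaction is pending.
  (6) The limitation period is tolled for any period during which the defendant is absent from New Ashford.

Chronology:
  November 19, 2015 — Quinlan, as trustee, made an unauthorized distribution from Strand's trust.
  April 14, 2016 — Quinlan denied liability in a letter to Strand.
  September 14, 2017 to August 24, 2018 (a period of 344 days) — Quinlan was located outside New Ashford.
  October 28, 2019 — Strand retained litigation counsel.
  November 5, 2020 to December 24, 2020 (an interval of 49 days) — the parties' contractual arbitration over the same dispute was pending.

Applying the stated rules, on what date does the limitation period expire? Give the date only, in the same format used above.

April 27, 2020

The claim accrued on November 19, 2015, when the wrongful act occurred.
Adding the 42 months base period to November 19, 2015 gives a deadline of May 19, 2019, before any tolling.
The period was tolled for 344 days by the defendant's absence from the jurisdiction (September 14, 2017 to August 24, 2018), pushing the deadline to April 27, 2020.
The pending related arbitration starting November 5, 2020 came too late — the period had run on April 27, 2020 — and so does not extend the deadline.
None of the other events listed affects the running of the period under the stated rules.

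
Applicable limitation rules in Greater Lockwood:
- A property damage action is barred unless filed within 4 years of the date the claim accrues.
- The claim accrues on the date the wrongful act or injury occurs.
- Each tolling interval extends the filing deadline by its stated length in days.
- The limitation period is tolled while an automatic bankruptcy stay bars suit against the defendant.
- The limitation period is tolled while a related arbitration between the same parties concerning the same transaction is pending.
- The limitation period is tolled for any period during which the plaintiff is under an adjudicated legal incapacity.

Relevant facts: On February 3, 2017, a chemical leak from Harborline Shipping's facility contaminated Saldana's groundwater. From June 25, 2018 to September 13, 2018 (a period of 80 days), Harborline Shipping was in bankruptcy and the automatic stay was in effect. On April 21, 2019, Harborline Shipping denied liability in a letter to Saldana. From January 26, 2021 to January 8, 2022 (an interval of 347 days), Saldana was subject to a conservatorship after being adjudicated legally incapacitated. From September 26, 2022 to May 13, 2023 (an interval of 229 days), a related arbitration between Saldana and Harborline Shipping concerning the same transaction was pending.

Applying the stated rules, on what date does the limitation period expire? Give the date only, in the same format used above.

April 6, 2022

The claim accrued on February 3, 2017, the date of the act.
Adding the 4 years base period to February 3, 2017 gives a deadline of February 3, 2021, before any tolling.
The automatic bankruptcy stay from June 25, 2018 to September 13, 2018 tolled the period for 80 days, extending the deadline to April 24, 2021.
The plaintiff's legal incapacity from January 26, 2021 to January 8, 2022 tolled the period for 347 days, extending the deadline to April 6, 2022.
The pending related arbitration from September 26, 2022 to May 13, 2023 began after the period had already run on April 6, 2022, so it has no tolling effect.
None of the other events listed affects the running of the period under the stated rules.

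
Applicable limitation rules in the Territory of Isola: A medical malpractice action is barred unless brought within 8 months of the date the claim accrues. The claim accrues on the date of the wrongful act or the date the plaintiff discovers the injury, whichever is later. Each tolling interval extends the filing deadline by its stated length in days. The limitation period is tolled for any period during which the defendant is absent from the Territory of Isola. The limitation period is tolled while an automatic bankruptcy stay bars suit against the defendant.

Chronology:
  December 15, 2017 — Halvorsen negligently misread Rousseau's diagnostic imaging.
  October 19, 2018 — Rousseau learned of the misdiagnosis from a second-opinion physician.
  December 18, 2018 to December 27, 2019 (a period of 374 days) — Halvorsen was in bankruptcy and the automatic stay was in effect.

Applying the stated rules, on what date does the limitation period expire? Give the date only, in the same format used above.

Taking the later of the act (December 15, 2017) and discovery (October 19, 2018), the claim accrued on October 19, 2018.
8 months from October 19, 2018 is June 19, 2019.
The period was tolled for 374 days by the automatic bankruptcy stay (December 18, 2018 to December 27, 2019), pushing the deadline to June 27, 2020.

June 27, 2020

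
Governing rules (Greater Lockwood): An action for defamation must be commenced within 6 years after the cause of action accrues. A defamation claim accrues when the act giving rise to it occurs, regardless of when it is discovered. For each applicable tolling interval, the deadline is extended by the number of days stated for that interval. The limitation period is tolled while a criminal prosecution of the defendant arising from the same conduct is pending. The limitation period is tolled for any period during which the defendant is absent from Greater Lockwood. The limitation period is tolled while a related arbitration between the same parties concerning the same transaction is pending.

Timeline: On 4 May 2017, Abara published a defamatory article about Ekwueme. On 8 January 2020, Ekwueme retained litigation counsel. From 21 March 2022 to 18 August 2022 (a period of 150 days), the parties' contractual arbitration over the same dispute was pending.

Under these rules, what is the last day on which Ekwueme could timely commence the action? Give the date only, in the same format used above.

The claim accrued on 4 May 2017, when the wrongful act occurred.
Adding the 6 years base period to 4 May 2017 gives a deadline of 4 May 2023, before any tolling.
The pending related arbitration from 21 March 2022 to 18 August 2022 tolled the period for 150 days, extending the deadline to 1 October 2023.
Nothing else in the chronology tolls or restarts the period.

1 October 2023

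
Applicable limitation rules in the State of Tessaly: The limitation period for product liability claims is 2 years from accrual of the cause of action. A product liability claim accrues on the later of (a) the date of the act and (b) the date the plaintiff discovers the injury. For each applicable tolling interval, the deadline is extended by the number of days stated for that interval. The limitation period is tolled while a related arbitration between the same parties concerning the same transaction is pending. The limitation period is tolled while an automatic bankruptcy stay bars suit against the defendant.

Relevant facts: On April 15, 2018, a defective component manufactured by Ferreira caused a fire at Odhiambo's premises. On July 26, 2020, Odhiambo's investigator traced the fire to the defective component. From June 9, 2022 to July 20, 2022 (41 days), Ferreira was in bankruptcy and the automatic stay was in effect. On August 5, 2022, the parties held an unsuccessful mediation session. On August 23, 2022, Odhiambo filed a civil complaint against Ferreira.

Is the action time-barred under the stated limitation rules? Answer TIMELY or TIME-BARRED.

The claim accrued on July 26, 2020 — the later of the April 15, 2018 act and the July 26, 2020 discovery.
Adding the 2 years base period to July 26, 2020 gives a deadline of July 26, 2022, before any tolling.
Because the automatic bankruptcy stay ran from June 9, 2022 to July 20, 2022, the deadline is extended by 41 days to September 5, 2022.
None of the other events listed affects the running of the period under the stated rules.
Odhiambo filed on August 23, 2022, before the September 5, 2022 deadline, so the action is timely.

TIMELY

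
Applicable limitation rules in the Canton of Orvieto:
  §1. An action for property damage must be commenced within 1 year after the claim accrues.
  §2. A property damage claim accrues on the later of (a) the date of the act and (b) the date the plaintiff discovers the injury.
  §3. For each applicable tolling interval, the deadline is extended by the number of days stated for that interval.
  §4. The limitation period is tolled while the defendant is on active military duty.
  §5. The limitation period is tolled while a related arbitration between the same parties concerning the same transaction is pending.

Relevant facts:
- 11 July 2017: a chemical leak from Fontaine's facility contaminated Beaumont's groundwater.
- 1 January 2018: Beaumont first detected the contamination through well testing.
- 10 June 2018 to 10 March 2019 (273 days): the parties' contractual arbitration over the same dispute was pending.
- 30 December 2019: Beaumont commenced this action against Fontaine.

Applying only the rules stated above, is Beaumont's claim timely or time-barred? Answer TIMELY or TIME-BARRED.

TIME-BARRED

Taking the later of the act (11 July 2017) and discovery (1 January 2018), the claim accrued on 1 January 2018.
1 year from 1 January 2018 is 1 January 2019.
The period was tolled for 273 days by the pending related arbitration (10 June 2018 to 10 March 2019), pushing the deadline to 1 October 2019.
The 30 December 2019 filing falls after the 1 October 2019 deadline; the claim is time-barred.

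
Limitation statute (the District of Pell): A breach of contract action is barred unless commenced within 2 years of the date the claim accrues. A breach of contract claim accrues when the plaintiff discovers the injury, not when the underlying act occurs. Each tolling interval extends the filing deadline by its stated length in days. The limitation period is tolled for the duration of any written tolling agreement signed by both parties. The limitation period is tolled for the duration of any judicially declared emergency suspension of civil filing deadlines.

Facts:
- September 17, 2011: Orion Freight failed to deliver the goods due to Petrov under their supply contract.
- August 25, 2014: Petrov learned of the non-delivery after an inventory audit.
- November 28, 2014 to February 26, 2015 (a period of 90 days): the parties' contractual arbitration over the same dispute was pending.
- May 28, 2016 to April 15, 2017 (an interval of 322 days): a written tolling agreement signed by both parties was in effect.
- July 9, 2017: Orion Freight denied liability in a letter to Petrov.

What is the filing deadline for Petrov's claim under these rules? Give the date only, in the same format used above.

July 13, 2017

Accrual is tied to discovery, so the period began on August 25, 2014 rather than on September 17, 2011 when the act occurred.
Adding the 2 years base period to August 25, 2014 gives a deadline of August 25, 2016, before any tolling.
The period was tolled for 322 days by the written tolling agreement (May 28, 2016 to April 15, 2017), pushing the deadline to July 13, 2017.
No stated provision tolls the period for a pending arbitration, so the interval from November 28, 2014 to February 26, 2015 has no effect on the deadline.
Nothing else in the chronology tolls or restarts the period.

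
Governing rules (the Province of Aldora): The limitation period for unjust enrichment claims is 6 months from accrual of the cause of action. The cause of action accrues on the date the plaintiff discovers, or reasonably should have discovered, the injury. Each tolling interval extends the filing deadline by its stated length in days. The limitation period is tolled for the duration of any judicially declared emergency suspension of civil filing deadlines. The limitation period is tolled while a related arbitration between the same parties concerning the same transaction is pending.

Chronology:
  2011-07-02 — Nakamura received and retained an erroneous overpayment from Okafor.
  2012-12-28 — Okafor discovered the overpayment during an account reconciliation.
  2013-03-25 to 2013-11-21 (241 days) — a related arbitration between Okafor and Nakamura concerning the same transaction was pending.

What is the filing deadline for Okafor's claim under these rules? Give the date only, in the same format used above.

The claim did not accrue until Okafor discovered the injury on 2012-12-28; the 2011-07-02 act date does not start the clock under the stated rule.
The untolled deadline — 6 months after 2012-12-28 — is 2013-06-28.
Because the pending related arbitration ran from 2013-03-25 to 2013-11-21, the deadline is extended by 241 days to 2014-02-24.

2014-02-24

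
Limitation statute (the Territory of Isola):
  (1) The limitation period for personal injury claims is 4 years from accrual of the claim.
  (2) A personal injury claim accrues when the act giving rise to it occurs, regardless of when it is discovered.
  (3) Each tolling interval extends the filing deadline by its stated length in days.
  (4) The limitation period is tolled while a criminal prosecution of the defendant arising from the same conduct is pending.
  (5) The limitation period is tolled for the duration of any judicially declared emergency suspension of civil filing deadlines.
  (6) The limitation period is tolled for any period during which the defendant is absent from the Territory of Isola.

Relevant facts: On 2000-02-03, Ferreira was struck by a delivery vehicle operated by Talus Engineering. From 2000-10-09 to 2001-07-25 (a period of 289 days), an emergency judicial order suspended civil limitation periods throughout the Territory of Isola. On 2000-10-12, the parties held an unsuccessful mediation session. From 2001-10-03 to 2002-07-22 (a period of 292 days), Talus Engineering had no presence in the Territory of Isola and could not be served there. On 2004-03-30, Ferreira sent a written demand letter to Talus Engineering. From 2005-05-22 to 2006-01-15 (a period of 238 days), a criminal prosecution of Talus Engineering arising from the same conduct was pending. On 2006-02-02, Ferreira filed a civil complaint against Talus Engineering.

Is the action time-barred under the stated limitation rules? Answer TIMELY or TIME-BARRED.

TIMELY

The claim accrued on 2000-02-03, when the wrongful act occurred.
4 years from 2000-02-03 is 2004-02-03.
The period was tolled for 289 days by the emergency suspension of filing deadlines (2000-10-09 to 2001-07-25), pushing the deadline to 2004-11-18.
Because the defendant's absence from the jurisdiction ran from 2001-10-03 to 2002-07-22, the deadline is extended by 292 days to 2005-09-06.
The pending criminal prosecution from 2005-05-22 to 2006-01-15 tolled the period for 238 days, extending the deadline to 2006-05-02.
None of the other events listed affects the running of the period under the stated rules.
Filing on 2006-02-02 beat the 2006-05-02 deadline — the action is timely.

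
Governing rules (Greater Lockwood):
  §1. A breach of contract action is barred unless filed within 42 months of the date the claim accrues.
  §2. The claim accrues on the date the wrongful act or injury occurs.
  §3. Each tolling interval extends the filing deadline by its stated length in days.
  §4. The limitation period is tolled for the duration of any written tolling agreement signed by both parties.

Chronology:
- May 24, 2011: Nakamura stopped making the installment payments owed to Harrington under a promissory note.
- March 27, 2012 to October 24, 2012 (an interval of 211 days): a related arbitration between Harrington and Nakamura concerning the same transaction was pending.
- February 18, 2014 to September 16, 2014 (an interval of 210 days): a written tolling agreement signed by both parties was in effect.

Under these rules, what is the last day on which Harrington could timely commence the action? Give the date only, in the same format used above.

The claim accrued on May 24, 2011, when the wrongful act occurred.
42 months from May 24, 2011 is November 24, 2014.
The written tolling agreement from February 18, 2014 to September 16, 2014 tolled the period for 210 days, extending the deadline to June 22, 2015.
The pending related arbitration from March 27, 2012 to October 24, 2012 does not toll the period, because no stated rule makes a pending arbitration a tolling event.

June 22, 2015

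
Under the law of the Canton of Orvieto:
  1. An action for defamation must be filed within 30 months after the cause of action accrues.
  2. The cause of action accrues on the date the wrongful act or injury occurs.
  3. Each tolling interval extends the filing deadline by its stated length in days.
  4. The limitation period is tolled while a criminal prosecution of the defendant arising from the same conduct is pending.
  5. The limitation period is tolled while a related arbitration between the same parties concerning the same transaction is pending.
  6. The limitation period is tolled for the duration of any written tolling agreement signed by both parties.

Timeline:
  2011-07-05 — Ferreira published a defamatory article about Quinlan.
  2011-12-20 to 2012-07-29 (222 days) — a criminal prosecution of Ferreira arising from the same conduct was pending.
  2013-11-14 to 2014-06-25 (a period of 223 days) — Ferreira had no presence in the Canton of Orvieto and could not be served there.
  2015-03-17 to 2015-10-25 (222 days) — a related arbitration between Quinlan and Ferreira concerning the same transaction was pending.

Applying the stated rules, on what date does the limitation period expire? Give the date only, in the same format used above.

2014-08-15

The limitation period began to run on 2011-07-05.
30 months from 2011-07-05 is 2014-01-05.
Because the pending criminal prosecution ran from 2011-12-20 to 2012-07-29, the deadline is extended by 222 days to 2014-08-15.
The pending related arbitration starting 2015-03-17 came too late — the period had run on 2014-08-15 — and so does not extend the deadline.
No stated provision tolls the period for the defendant's absence, so the interval from 2013-11-14 to 2014-06-25 has no effect on the deadline.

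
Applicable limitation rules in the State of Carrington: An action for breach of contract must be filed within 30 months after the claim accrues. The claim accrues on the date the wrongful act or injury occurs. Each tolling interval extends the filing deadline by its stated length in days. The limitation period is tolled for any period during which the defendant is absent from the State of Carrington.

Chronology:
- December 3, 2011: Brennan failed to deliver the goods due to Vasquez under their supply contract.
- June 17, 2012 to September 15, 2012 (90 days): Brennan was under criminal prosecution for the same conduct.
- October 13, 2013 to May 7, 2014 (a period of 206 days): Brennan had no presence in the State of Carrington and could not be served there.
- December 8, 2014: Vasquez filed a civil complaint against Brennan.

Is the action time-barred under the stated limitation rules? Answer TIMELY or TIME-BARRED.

The claim accrued on December 3, 2011, when the wrongful act occurred.
Adding the 30 months base period to December 3, 2011 gives a deadline of June 3, 2014, before any tolling.
The period was tolled for 206 days by the defendant's absence from the jurisdiction (October 13, 2013 to May 7, 2014), pushing the deadline to December 26, 2014.
No stated provision tolls the period for a criminal prosecution, so the interval from June 17, 2012 to September 15, 2012 has no effect on the deadline.
Vasquez filed on December 8, 2014, before the December 26, 2014 deadline, so the action is timely.

TIMELY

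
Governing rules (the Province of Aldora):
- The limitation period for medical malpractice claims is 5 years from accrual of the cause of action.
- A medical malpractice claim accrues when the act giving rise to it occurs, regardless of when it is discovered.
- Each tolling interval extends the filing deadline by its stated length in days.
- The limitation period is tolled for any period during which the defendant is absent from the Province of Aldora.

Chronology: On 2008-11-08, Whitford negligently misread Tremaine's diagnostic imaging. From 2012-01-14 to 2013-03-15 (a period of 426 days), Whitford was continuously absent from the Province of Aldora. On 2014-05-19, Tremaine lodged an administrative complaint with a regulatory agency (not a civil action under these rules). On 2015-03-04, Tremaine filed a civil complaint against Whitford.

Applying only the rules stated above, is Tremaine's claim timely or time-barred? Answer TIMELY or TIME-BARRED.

TIME-BARRED

The claim accrued on 2008-11-08, when the wrongful act occurred.
5 years from 2008-11-08 is 2013-11-08.
The period was tolled for 426 days by the defendant's absence from the jurisdiction (2012-01-14 to 2013-03-15), pushing the deadline to 2015-01-08.
None of the other events listed affects the running of the period under the stated rules.
Filing on 2015-03-04 missed the 2015-01-08 deadline — the action is time-barred.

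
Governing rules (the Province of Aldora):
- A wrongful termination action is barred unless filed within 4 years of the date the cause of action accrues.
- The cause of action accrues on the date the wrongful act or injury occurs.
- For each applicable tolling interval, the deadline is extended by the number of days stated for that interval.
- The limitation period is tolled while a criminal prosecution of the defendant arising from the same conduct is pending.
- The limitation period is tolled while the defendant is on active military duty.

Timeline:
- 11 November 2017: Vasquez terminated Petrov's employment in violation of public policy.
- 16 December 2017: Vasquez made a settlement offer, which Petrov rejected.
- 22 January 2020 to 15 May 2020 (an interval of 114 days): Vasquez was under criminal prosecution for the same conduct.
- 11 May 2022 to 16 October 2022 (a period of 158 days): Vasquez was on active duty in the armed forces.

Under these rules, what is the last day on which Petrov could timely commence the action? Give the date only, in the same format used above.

The limitation period began to run on 11 November 2017.
The untolled deadline — 4 years after 11 November 2017 — is 11 November 2021.
The period was tolled for 114 days by the pending criminal prosecution (22 January 2020 to 15 May 2020), pushing the deadline to 5 March 2022.
By the time the defendant's active military service began on 11 May 2022, the limitation period had already expired on 5 March 2022; that interval cannot revive it.
None of the other events listed affects the running of the period under the stated rules.

5 March 2022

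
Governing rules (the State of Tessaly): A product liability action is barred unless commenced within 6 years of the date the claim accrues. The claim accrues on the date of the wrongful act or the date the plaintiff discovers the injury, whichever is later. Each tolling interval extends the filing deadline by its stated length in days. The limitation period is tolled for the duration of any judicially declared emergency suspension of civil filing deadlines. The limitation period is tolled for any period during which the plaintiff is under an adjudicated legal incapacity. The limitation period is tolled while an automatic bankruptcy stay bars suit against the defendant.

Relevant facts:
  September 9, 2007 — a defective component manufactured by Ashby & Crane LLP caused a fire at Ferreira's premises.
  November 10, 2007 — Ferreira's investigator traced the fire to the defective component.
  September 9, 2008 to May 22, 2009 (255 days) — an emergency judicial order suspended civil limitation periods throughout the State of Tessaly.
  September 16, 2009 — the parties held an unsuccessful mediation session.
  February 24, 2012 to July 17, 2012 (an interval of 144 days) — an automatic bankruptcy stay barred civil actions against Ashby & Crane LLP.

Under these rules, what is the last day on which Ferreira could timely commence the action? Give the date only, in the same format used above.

Taking the later of the act (September 9, 2007) and discovery (November 10, 2007), the claim accrued on November 10, 2007.
The untolled deadline — 6 years after November 10, 2007 — is November 10, 2013.
The emergency suspension of filing deadlines from September 9, 2008 to May 22, 2009 tolled the period for 255 days, extending the deadline to July 23, 2014.
Because the automatic bankruptcy stay ran from February 24, 2012 to July 17, 2012, the deadline is extended by 144 days to December 14, 2014.
Nothing else in the chronology tolls or restarts the period.

December 14, 2014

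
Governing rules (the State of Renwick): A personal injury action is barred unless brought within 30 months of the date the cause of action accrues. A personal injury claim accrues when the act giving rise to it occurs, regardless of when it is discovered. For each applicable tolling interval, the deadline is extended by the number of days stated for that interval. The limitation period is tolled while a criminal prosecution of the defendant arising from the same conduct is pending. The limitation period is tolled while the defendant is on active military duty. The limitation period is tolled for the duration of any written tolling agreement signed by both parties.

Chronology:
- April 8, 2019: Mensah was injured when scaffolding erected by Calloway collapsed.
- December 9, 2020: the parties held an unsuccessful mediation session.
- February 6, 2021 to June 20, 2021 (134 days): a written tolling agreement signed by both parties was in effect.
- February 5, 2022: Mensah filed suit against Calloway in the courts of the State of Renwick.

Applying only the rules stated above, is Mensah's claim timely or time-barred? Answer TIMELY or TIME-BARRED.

The limitation period began to run on April 8, 2019.
30 months from April 8, 2019 is October 8, 2021.
Because the written tolling agreement ran from February 6, 2021 to June 20, 2021, the deadline is extended by 134 days to February 19, 2022.
Nothing else in the chronology tolls or restarts the period.
The February 5, 2022 filing precedes the February 19, 2022 deadline; the claim is timely.

TIMELY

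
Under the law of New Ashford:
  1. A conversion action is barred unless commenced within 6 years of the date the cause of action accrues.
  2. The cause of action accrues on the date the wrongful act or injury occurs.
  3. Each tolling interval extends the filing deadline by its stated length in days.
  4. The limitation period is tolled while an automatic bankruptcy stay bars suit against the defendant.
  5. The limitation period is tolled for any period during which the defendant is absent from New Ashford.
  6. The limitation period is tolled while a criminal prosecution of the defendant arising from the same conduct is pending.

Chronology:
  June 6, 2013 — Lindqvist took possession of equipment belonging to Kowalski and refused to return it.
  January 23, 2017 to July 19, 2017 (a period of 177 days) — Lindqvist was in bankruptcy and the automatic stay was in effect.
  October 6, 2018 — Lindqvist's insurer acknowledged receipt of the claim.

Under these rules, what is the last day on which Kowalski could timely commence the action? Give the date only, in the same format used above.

November 30, 2019

The claim accrued on June 6, 2013, when the wrongful act occurred.
6 years from June 6, 2013 is June 6, 2019.
The period was tolled for 177 days by the automatic bankruptcy stay (January 23, 2017 to July 19, 2017), pushing the deadline to November 30, 2019.
Nothing else in the chronology tolls or restarts the period.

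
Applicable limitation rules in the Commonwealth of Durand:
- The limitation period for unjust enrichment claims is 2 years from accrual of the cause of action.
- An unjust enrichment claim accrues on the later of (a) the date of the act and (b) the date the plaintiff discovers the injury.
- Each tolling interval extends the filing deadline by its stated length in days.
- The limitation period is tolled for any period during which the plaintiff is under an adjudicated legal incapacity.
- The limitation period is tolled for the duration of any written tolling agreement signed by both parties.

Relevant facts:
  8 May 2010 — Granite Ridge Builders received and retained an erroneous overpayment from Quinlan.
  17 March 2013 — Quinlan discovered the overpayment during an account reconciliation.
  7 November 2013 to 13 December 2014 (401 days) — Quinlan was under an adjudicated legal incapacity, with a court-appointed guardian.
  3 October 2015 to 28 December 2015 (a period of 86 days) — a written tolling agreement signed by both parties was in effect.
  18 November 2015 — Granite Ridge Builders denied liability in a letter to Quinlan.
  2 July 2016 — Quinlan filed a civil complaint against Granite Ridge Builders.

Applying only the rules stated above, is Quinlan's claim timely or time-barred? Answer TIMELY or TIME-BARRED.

TIMELY

Because discovery on 17 March 2013 post-dates the 8 May 2010 act, accrual under the later-of rule falls on 17 March 2013.
Adding the 2 years base period to 17 March 2013 gives a deadline of 17 March 2015, before any tolling.
The period was tolled for 401 days by the plaintiff's legal incapacity (7 November 2013 to 13 December 2014), pushing the deadline to 21 April 2016.
The period was tolled for 86 days by the written tolling agreement (3 October 2015 to 28 December 2015), pushing the deadline to 16 July 2016.
The other events in the timeline have no effect on the limitation period under the stated rules.
Filing on 2 July 2016 beat the 16 July 2016 deadline — the action is timely.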